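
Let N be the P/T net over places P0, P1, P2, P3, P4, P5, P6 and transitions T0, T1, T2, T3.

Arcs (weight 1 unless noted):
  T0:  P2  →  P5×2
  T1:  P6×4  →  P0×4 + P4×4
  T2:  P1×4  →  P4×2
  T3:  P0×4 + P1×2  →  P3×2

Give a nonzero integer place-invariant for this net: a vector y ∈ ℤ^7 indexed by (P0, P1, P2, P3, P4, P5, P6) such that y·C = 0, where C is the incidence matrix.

y = (P0:2, P1:-1, P2:0, P3:3, P4:-2, P5:0, P6:0)

Incidence matrix C (rows=places, cols=transitions):
       T0   T1   T2   T3
   P0   0    4    0   -4
   P1   0    0   -4   -2
   P2  -1    0    0    0
   P3   0    0    0    2
   P4   0    4    2    0
   P5   2    0    0    0
   P6   0   -4    0    0

Candidate y = [2, -1, 0, 3, -2, 0, 0]; check y·C column-wise:
  col T0: 2·0 + -1·0 + 0·-1 + 3·0 + -2·0 + 0·2 = 0
  col T1: 2·4 + -1·0 + 3·0 + -2·4 + 0·-4 = 0
  col T2: 2·0 + -1·-4 + 3·0 + -2·2 = 0
  col T3: 2·-4 + -1·-2 + 3·2 + -2·0 = 0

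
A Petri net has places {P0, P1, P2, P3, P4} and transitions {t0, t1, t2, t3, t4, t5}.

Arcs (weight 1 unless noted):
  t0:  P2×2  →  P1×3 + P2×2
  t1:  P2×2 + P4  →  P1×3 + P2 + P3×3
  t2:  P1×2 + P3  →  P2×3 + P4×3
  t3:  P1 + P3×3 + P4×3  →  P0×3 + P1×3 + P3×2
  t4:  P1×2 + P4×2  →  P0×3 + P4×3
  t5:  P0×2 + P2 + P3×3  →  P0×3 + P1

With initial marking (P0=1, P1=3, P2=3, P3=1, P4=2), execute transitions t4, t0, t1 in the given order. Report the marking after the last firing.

step 1: fire t4:  (P0=1, P1=3, P2=3, P3=1, P4=2) → (P0=4, P1=1, P2=3, P3=1, P4=3)
step 2: fire t0:  (P0=4, P1=1, P2=3, P3=1, P4=3) → (P0=4, P1=4, P2=3, P3=1, P4=3)
step 3: fire t1:  (P0=4, P1=4, P2=3, P3=1, P4=3) → (P0=4, P1=7, P2=2, P3=4, P4=2)

(P0=4, P1=7, P2=2, P3=4, P4=2)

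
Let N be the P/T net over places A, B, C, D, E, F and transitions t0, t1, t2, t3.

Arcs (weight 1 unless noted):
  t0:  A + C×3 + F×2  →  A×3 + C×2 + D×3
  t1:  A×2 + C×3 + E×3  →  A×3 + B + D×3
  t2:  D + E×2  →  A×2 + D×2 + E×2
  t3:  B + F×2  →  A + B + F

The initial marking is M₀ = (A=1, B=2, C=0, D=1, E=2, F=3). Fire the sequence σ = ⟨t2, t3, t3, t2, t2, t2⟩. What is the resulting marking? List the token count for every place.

step 1: fire t2:  (A=1, B=2, C=0, D=1, E=2, F=3) → (A=3, B=2, C=0, D=2, E=2, F=3)
step 2: fire t3:  (A=3, B=2, C=0, D=2, E=2, F=3) → (A=4, B=2, C=0, D=2, E=2, F=2)
step 3: fire t3:  (A=4, B=2, C=0, D=2, E=2, F=2) → (A=5, B=2, C=0, D=2, E=2, F=1)
step 4: fire t2:  (A=5, B=2, C=0, D=2, E=2, F=1) → (A=7, B=2, C=0, D=3, E=2, F=1)
step 5: fire t2:  (A=7, B=2, C=0, D=3, E=2, F=1) → (A=9, B=2, C=0, D=4, E=2, F=1)
step 6: fire t2:  (A=9, B=2, C=0, D=4, E=2, F=1) → (A=11, B=2, C=0, D=5, E=2, F=1)

(A=11, B=2, C=0, D=5, E=2, F=1)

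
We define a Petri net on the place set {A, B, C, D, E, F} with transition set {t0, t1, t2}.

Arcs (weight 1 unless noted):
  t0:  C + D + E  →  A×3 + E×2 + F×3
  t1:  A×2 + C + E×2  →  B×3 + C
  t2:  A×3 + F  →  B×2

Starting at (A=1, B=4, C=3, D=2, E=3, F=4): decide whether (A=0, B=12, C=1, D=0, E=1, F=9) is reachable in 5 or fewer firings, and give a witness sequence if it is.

step 1: fire t0:  (A=1, B=4, C=3, D=2, E=3, F=4) → (A=4, B=4, C=2, D=1, E=4, F=7)
step 2: fire t0:  (A=4, B=4, C=2, D=1, E=4, F=7) → (A=7, B=4, C=1, D=0, E=5, F=10)
step 3: fire t1:  (A=7, B=4, C=1, D=0, E=5, F=10) → (A=5, B=7, C=1, D=0, E=3, F=10)
step 4: fire t1:  (A=5, B=7, C=1, D=0, E=3, F=10) → (A=3, B=10, C=1, D=0, E=1, F=10)
step 5: fire t2:  (A=3, B=10, C=1, D=0, E=1, F=10) → (A=0, B=12, C=1, D=0, E=1, F=9)

YES — reachable via ⟨t0, t0, t1, t1, t2⟩ (5 firings)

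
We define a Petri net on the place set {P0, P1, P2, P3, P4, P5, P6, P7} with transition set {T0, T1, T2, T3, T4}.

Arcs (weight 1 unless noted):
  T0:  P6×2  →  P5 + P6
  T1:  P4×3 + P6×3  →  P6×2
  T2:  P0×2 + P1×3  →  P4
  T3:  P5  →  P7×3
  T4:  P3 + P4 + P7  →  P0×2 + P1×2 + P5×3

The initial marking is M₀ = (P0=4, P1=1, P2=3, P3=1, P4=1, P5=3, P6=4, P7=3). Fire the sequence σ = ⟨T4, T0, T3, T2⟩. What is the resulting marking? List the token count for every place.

(P0=4, P1=0, P2=3, P3=0, P4=1, P5=6, P6=3, P7=5)

step 1: fire T4:  (P0=4, P1=1, P2=3, P3=1, P4=1, P5=3, P6=4, P7=3) → (P0=6, P1=3, P2=3, P3=0, P4=0, P5=6, P6=4, P7=2)
step 2: fire T0:  (P0=6, P1=3, P2=3, P3=0, P4=0, P5=6, P6=4, P7=2) → (P0=6, P1=3, P2=3, P3=0, P4=0, P5=7, P6=3, P7=2)
step 3: fire T3:  (P0=6, P1=3, P2=3, P3=0, P4=0, P5=7, P6=3, P7=2) → (P0=6, P1=3, P2=3, P3=0, P4=0, P5=6, P6=3, P7=5)
step 4: fire T2:  (P0=6, P1=3, P2=3, P3=0, P4=0, P5=6, P6=3, P7=5) → (P0=4, P1=0, P2=3, P3=0, P4=1, P5=6, P6=3, P7=5)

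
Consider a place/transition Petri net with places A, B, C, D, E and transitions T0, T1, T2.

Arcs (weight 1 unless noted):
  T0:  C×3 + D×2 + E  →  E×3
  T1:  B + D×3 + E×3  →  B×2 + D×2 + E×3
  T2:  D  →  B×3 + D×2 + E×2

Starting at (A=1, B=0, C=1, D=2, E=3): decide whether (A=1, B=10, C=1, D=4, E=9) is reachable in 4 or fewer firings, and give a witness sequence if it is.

step 1: fire T2:  (A=1, B=0, C=1, D=2, E=3) → (A=1, B=3, C=1, D=3, E=5)
step 2: fire T1:  (A=1, B=3, C=1, D=3, E=5) → (A=1, B=4, C=1, D=2, E=5)
step 3: fire T2:  (A=1, B=4, C=1, D=2, E=5) → (A=1, B=7, C=1, D=3, E=7)
step 4: fire T2:  (A=1, B=7, C=1, D=3, E=7) → (A=1, B=10, C=1, D=4, E=9)

YES — reachable via ⟨T2, T1, T2, T2⟩ (4 firings)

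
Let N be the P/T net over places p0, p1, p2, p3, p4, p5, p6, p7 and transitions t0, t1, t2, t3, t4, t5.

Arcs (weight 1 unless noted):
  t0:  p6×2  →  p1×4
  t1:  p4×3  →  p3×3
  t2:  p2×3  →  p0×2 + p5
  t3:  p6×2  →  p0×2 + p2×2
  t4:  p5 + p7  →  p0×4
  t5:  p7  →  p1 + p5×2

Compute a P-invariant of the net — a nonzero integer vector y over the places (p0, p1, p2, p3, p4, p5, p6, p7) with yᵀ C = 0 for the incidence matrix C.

y = (p0:0, p1:0, p2:0, p3:1, p4:1, p5:0, p6:0, p7:0)

Incidence matrix C (rows=places, cols=transitions):
       t0   t1   t2   t3   t4   t5
   p0   0    0    2    2    4    0
   p1   4    0    0    0    0    1
   p2   0    0   -3    2    0    0
   p3   0    3    0    0    0    0
   p4   0   -3    0    0    0    0
   p5   0    0    1    0   -1    2
   p6  -2    0    0   -2    0    0
   p7   0    0    0    0   -1   -1

Candidate y = [0, 0, 0, 1, 1, 0, 0, 0]; check y·C column-wise:
  col t0: 0·4 + 1·0 + 1·0 + 0·-2 = 0
  col t1: 1·3 + 1·-3 = 0
  col t2: 0·2 + 0·-3 + 1·0 + 1·0 + 0·1 = 0
  col t3: 0·2 + 0·2 + 1·0 + 1·0 + 0·-2 = 0
  col t4: 0·4 + 1·0 + 1·0 + 0·-1 + 0·-1 = 0
  col t5: 0·1 + 1·0 + 1·0 + 0·2 + 0·-1 = 0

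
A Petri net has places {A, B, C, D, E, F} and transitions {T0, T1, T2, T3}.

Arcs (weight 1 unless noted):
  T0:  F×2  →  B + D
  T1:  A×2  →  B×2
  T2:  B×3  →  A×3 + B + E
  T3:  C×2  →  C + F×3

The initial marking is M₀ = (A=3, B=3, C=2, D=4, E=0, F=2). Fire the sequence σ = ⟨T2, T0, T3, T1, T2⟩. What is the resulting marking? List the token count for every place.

step 1: fire T2:  (A=3, B=3, C=2, D=4, E=0, F=2) → (A=6, B=1, C=2, D=4, E=1, F=2)
step 2: fire T0:  (A=6, B=1, C=2, D=4, E=1, F=2) → (A=6, B=2, C=2, D=5, E=1, F=0)
step 3: fire T3:  (A=6, B=2, C=2, D=5, E=1, F=0) → (A=6, B=2, C=1, D=5, E=1, F=3)
step 4: fire T1:  (A=6, B=2, C=1, D=5, E=1, F=3) → (A=4, B=4, C=1, D=5, E=1, F=3)
step 5: fire T2:  (A=4, B=4, C=1, D=5, E=1, F=3) → (A=7, B=2, C=1, D=5, E=2, F=3)

(A=7, B=2, C=1, D=5, E=2, F=3)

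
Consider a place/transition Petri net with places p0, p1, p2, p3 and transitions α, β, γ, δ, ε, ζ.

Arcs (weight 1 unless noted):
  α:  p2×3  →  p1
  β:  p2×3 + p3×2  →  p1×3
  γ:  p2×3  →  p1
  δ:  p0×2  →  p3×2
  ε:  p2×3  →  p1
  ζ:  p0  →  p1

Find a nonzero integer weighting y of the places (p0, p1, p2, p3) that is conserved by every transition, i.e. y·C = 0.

y = (p0:3, p1:3, p2:1, p3:3)

Incidence matrix C (rows=places, cols=transitions):
        α    β    γ    δ    ε    ζ
   p0   0    0    0   -2    0   -1
   p1   1    3    1    0    1    1
   p2  -3   -3   -3    0   -3    0
   p3   0   -2    0    2    0    0

Candidate y = [3, 3, 1, 3]; check y·C column-wise:
  col α: 3·0 + 3·1 + 1·-3 + 3·0 = 0
  col β: 3·0 + 3·3 + 1·-3 + 3·-2 = 0
  col γ: 3·0 + 3·1 + 1·-3 + 3·0 = 0
  col δ: 3·-2 + 3·0 + 1·0 + 3·2 = 0
  col ε: 3·0 + 3·1 + 1·-3 + 3·0 = 0
  col ζ: 3·-1 + 3·1 + 1·0 + 3·0 = 0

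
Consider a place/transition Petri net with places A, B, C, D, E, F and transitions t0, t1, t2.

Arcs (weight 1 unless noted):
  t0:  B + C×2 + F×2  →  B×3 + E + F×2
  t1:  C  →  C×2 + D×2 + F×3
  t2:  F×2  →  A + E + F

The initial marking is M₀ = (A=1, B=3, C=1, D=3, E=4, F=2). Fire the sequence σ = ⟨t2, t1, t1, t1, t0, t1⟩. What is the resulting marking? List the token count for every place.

step 1: fire t2:  (A=1, B=3, C=1, D=3, E=4, F=2) → (A=2, B=3, C=1, D=3, E=5, F=1)
step 2: fire t1:  (A=2, B=3, C=1, D=3, E=5, F=1) → (A=2, B=3, C=2, D=5, E=5, F=4)
step 3: fire t1:  (A=2, B=3, C=2, D=5, E=5, F=4) → (A=2, B=3, C=3, D=7, E=5, F=7)
step 4: fire t1:  (A=2, B=3, C=3, D=7, E=5, F=7) → (A=2, B=3, C=4, D=9, E=5, F=10)
step 5: fire t0:  (A=2, B=3, C=4, D=9, E=5, F=10) → (A=2, B=5, C=2, D=9, E=6, F=10)
step 6: fire t1:  (A=2, B=5, C=2, D=9, E=6, F=10) → (A=2, B=5, C=3, D=11, E=6, F=13)

(A=2, B=5, C=3, D=11, E=6, F=13)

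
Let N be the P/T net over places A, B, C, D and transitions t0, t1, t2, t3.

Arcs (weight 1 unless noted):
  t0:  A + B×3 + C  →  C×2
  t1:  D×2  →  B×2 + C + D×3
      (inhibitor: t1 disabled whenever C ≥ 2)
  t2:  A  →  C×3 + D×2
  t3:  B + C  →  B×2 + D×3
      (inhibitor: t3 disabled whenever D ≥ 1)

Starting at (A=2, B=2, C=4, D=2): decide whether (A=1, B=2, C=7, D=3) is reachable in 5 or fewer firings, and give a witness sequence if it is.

NO — not reachable within 5 firings

depth 0: 1 marking
depth 1: 2 markings reached so far
depth 2: 3 markings reached so far
depth 3: 3 markings reached so far
(frontier empty at depth 3; search complete)
target is not among the 3 markings reachable within 5 steps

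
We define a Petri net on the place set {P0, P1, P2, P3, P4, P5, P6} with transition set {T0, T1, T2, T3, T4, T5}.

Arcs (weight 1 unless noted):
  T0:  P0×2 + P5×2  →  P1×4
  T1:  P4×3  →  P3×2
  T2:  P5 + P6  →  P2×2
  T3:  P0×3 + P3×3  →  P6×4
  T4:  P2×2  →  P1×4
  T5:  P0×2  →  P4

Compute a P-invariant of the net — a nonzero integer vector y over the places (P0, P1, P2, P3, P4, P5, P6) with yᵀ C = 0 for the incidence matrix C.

y = (P0:1, P1:1, P2:2, P3:3, P4:2, P5:1, P6:3)

Incidence matrix C (rows=places, cols=transitions):
       T0   T1   T2   T3   T4   T5
   P0  -2    0    0   -3    0   -2
   P1   4    0    0    0    4    0
   P2   0    0    2    0   -2    0
   P3   0    2    0   -3    0    0
   P4   0   -3    0    0    0    1
   P5  -2    0   -1    0    0    0
   P6   0    0   -1    4    0    0

Candidate y = [1, 1, 2, 3, 2, 1, 3]; check y·C column-wise:
  col T0: 1·-2 + 1·4 + 2·0 + 3·0 + 2·0 + 1·-2 + 3·0 = 0
  col T1: 1·0 + 1·0 + 2·0 + 3·2 + 2·-3 + 1·0 + 3·0 = 0
  col T2: 1·0 + 1·0 + 2·2 + 3·0 + 2·0 + 1·-1 + 3·-1 = 0
  col T3: 1·-3 + 1·0 + 2·0 + 3·-3 + 2·0 + 1·0 + 3·4 = 0
  col T4: 1·0 + 1·4 + 2·-2 + 3·0 + 2·0 + 1·0 + 3·0 = 0
  col T5: 1·-2 + 1·0 + 2·0 + 3·0 + 2·1 + 1·0 + 3·0 = 0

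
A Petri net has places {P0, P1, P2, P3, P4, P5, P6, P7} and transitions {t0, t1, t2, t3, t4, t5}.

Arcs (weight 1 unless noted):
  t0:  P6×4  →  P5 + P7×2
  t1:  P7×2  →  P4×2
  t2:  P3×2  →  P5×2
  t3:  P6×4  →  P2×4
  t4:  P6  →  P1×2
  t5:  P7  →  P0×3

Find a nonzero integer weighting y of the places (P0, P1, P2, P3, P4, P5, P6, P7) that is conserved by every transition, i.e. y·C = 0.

y = (P0:0, P1:1, P2:2, P3:8, P4:0, P5:8, P6:2, P7:0)

Incidence matrix C (rows=places, cols=transitions):
       t0   t1   t2   t3   t4   t5
   P0   0    0    0    0    0    3
   P1   0    0    0    0    2    0
   P2   0    0    0    4    0    0
   P3   0    0   -2    0    0    0
   P4   0    2    0    0    0    0
   P5   1    0    2    0    0    0
   P6  -4    0    0   -4   -1    0
   P7   2   -2    0    0    0   -1

Candidate y = [0, 1, 2, 8, 0, 8, 2, 0]; check y·C column-wise:
  col t0: 1·0 + 2·0 + 8·0 + 8·1 + 2·-4 + 0·2 = 0
  col t1: 1·0 + 2·0 + 8·0 + 0·2 + 8·0 + 2·0 + 0·-2 = 0
  col t2: 1·0 + 2·0 + 8·-2 + 8·2 + 2·0 = 0
  col t3: 1·0 + 2·4 + 8·0 + 8·0 + 2·-4 = 0
  col t4: 1·2 + 2·0 + 8·0 + 8·0 + 2·-1 = 0
  col t5: 0·3 + 1·0 + 2·0 + 8·0 + 8·0 + 2·0 + 0·-1 = 0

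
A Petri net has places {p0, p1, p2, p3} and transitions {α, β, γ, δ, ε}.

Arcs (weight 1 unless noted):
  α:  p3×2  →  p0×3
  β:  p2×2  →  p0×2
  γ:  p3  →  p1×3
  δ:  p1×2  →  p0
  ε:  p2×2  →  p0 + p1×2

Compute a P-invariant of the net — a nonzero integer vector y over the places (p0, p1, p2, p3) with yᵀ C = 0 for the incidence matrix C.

y = (p0:2, p1:1, p2:2, p3:3)

Incidence matrix C (rows=places, cols=transitions):
        α    β    γ    δ    ε
   p0   3    2    0    1    1
   p1   0    0    3   -2    2
   p2   0   -2    0    0   -2
   p3  -2    0   -1    0    0

Candidate y = [2, 1, 2, 3]; check y·C column-wise:
  col α: 2·3 + 1·0 + 2·0 + 3·-2 = 0
  col β: 2·2 + 1·0 + 2·-2 + 3·0 = 0
  col γ: 2·0 + 1·3 + 2·0 + 3·-1 = 0
  col δ: 2·1 + 1·-2 + 2·0 + 3·0 = 0
  col ε: 2·1 + 1·2 + 2·-2 + 3·0 = 0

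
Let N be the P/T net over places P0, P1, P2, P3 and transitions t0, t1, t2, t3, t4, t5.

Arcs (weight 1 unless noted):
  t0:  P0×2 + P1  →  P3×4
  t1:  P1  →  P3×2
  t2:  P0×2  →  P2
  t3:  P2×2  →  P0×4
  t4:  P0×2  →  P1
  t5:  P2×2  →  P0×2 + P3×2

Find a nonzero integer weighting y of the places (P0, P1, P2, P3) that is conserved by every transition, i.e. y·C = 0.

y = (P0:1, P1:2, P2:2, P3:1)

Incidence matrix C (rows=places, cols=transitions):
       t0   t1   t2   t3   t4   t5
   P0  -2    0   -2    4   -2    2
   P1  -1   -1    0    0    1    0
   P2   0    0    1   -2    0   -2
   P3   4    2    0    0    0    2

Candidate y = [1, 2, 2, 1]; check y·C column-wise:
  col t0: 1·-2 + 2·-1 + 2·0 + 1·4 = 0
  col t1: 1·0 + 2·-1 + 2·0 + 1·2 = 0
  col t2: 1·-2 + 2·0 + 2·1 + 1·0 = 0
  col t3: 1·4 + 2·0 + 2·-2 + 1·0 = 0
  col t4: 1·-2 + 2·1 + 2·0 + 1·0 = 0
  col t5: 1·2 + 2·0 + 2·-2 + 1·2 = 0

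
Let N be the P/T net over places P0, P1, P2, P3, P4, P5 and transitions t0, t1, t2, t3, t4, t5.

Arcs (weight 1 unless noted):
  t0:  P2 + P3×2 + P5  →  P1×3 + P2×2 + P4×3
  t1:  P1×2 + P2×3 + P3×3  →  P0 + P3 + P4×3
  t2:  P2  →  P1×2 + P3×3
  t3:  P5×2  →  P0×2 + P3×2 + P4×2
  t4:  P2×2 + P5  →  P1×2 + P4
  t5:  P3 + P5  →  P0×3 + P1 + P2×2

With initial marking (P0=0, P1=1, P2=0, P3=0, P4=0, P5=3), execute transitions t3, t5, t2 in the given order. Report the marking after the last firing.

step 1: fire t3:  (P0=0, P1=1, P2=0, P3=0, P4=0, P5=3) → (P0=2, P1=1, P2=0, P3=2, P4=2, P5=1)
step 2: fire t5:  (P0=2, P1=1, P2=0, P3=2, P4=2, P5=1) → (P0=5, P1=2, P2=2, P3=1, P4=2, P5=0)
step 3: fire t2:  (P0=5, P1=2, P2=2, P3=1, P4=2, P5=0) → (P0=5, P1=4, P2=1, P3=4, P4=2, P5=0)

(P0=5, P1=4, P2=1, P3=4, P4=2, P5=0)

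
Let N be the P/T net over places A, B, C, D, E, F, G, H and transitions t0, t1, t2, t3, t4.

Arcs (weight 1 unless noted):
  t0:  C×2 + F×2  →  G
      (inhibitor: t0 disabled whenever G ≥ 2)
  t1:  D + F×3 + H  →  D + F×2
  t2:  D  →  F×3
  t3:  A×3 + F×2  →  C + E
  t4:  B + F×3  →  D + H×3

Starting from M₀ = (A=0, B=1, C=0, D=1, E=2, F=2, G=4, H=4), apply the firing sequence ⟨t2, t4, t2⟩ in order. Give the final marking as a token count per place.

(A=0, B=0, C=0, D=0, E=2, F=5, G=4, H=7)

step 1: fire t2:  (A=0, B=1, C=0, D=1, E=2, F=2, G=4, H=4) → (A=0, B=1, C=0, D=0, E=2, F=5, G=4, H=4)
step 2: fire t4:  (A=0, B=1, C=0, D=0, E=2, F=5, G=4, H=4) → (A=0, B=0, C=0, D=1, E=2, F=2, G=4, H=7)
step 3: fire t2:  (A=0, B=0, C=0, D=1, E=2, F=2, G=4, H=7) → (A=0, B=0, C=0, D=0, E=2, F=5, G=4, H=7)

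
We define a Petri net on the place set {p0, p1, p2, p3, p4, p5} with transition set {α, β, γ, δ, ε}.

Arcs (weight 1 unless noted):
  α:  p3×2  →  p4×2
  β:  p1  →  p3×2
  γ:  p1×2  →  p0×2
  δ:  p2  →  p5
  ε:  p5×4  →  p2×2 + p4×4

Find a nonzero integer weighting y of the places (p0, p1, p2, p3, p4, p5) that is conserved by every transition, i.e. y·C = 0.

y = (p0:2, p1:2, p2:2, p3:1, p4:1, p5:2)

Incidence matrix C (rows=places, cols=transitions):
        α    β    γ    δ    ε
   p0   0    0    2    0    0
   p1   0   -1   -2    0    0
   p2   0    0    0   -1    2
   p3  -2    2    0    0    0
   p4   2    0    0    0    4
   p5   0    0    0    1   -4

Candidate y = [2, 2, 2, 1, 1, 2]; check y·C column-wise:
  col α: 2·0 + 2·0 + 2·0 + 1·-2 + 1·2 + 2·0 = 0
  col β: 2·0 + 2·-1 + 2·0 + 1·2 + 1·0 + 2·0 = 0
  col γ: 2·2 + 2·-2 + 2·0 + 1·0 + 1·0 + 2·0 = 0
  col δ: 2·0 + 2·0 + 2·-1 + 1·0 + 1·0 + 2·1 = 0
  col ε: 2·0 + 2·0 + 2·2 + 1·0 + 1·4 + 2·-4 = 0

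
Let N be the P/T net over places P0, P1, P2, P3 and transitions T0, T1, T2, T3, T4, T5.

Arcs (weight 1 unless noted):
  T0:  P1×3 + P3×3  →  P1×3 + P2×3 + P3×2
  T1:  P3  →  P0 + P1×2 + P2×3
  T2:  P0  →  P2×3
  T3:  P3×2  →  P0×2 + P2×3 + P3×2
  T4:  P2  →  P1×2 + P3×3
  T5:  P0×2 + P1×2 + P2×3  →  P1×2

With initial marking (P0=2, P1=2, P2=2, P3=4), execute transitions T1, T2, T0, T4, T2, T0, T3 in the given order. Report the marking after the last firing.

step 1: fire T1:  (P0=2, P1=2, P2=2, P3=4) → (P0=3, P1=4, P2=5, P3=3)
step 2: fire T2:  (P0=3, P1=4, P2=5, P3=3) → (P0=2, P1=4, P2=8, P3=3)
step 3: fire T0:  (P0=2, P1=4, P2=8, P3=3) → (P0=2, P1=4, P2=11, P3=2)
step 4: fire T4:  (P0=2, P1=4, P2=11, P3=2) → (P0=2, P1=6, P2=10, P3=5)
step 5: fire T2:  (P0=2, P1=6, P2=10, P3=5) → (P0=1, P1=6, P2=13, P3=5)
step 6: fire T0:  (P0=1, P1=6, P2=13, P3=5) → (P0=1, P1=6, P2=16, P3=4)
step 7: fire T3:  (P0=1, P1=6, P2=16, P3=4) → (P0=3, P1=6, P2=19, P3=4)

(P0=3, P1=6, P2=19, P3=4)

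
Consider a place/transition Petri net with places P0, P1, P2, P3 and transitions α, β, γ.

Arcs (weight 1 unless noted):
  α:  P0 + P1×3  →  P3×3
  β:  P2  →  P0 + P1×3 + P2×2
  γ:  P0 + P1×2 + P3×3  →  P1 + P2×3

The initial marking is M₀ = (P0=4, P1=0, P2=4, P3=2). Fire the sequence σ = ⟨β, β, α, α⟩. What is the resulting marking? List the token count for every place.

(P0=4, P1=0, P2=6, P3=8)

step 1: fire β:  (P0=4, P1=0, P2=4, P3=2) → (P0=5, P1=3, P2=5, P3=2)
step 2: fire β:  (P0=5, P1=3, P2=5, P3=2) → (P0=6, P1=6, P2=6, P3=2)
step 3: fire α:  (P0=6, P1=6, P2=6, P3=2) → (P0=5, P1=3, P2=6, P3=5)
step 4: fire α:  (P0=5, P1=3, P2=6, P3=5) → (P0=4, P1=0, P2=6, P3=8)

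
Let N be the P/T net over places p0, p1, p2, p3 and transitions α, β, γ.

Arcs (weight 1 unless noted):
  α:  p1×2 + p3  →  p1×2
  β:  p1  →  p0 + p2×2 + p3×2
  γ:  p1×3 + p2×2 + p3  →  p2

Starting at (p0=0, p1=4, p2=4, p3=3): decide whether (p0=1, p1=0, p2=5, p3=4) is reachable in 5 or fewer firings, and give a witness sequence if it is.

step 1: fire β:  (p0=0, p1=4, p2=4, p3=3) → (p0=1, p1=3, p2=6, p3=5)
step 2: fire γ:  (p0=1, p1=3, p2=6, p3=5) → (p0=1, p1=0, p2=5, p3=4)

YES — reachable via ⟨β, γ⟩ (2 firings)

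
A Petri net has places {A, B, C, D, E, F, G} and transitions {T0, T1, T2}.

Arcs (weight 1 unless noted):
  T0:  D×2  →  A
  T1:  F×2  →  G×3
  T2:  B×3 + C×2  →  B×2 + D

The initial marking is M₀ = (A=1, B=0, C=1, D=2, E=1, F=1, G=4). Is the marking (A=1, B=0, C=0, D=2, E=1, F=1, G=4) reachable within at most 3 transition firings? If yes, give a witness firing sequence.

NO — not reachable within 3 firings

depth 0: 1 marking
depth 1: 2 markings reached so far
depth 2: 2 markings reached so far
(frontier empty at depth 2; search complete)
target is not among the 2 markings reachable within 3 steps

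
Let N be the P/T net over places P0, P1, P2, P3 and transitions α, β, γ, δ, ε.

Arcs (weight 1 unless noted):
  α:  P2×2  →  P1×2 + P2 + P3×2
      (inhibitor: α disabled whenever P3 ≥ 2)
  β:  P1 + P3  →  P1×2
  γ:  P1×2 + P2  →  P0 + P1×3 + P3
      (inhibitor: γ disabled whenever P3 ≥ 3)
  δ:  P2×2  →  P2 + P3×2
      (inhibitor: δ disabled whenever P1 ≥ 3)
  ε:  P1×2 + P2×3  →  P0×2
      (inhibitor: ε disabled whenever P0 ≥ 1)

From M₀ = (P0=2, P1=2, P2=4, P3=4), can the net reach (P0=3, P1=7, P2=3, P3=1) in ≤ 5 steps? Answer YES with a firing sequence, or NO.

YES — reachable via ⟨β, β, β, β, γ⟩ (5 firings)

step 1: fire β:  (P0=2, P1=2, P2=4, P3=4) → (P0=2, P1=3, P2=4, P3=3)
step 2: fire β:  (P0=2, P1=3, P2=4, P3=3) → (P0=2, P1=4, P2=4, P3=2)
step 3: fire β:  (P0=2, P1=4, P2=4, P3=2) → (P0=2, P1=5, P2=4, P3=1)
step 4: fire β:  (P0=2, P1=5, P2=4, P3=1) → (P0=2, P1=6, P2=4, P3=0)
step 5: fire γ:  (P0=2, P1=6, P2=4, P3=0) → (P0=3, P1=7, P2=3, P3=1)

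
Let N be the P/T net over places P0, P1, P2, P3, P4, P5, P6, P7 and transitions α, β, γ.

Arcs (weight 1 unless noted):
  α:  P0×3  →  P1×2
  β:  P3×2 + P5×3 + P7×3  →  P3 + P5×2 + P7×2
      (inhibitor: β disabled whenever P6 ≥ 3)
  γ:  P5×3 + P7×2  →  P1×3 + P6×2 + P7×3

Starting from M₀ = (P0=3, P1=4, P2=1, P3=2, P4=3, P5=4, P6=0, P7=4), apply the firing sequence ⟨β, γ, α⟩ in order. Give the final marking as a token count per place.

step 1: fire β:  (P0=3, P1=4, P2=1, P3=2, P4=3, P5=4, P6=0, P7=4) → (P0=3, P1=4, P2=1, P3=1, P4=3, P5=3, P6=0, P7=3)
step 2: fire γ:  (P0=3, P1=4, P2=1, P3=1, P4=3, P5=3, P6=0, P7=3) → (P0=3, P1=7, P2=1, P3=1, P4=3, P5=0, P6=2, P7=4)
step 3: fire α:  (P0=3, P1=7, P2=1, P3=1, P4=3, P5=0, P6=2, P7=4) → (P0=0, P1=9, P2=1, P3=1, P4=3, P5=0, P6=2, P7=4)

(P0=0, P1=9, P2=1, P3=1, P4=3, P5=0, P6=2, P7=4)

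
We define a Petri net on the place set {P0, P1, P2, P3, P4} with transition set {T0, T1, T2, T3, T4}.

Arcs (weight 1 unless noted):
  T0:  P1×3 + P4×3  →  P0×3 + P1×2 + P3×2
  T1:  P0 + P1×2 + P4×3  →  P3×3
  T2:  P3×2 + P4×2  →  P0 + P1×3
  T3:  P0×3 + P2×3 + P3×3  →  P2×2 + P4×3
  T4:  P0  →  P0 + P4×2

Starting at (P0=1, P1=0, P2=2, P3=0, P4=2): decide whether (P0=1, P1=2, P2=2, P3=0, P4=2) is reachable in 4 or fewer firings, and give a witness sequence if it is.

depth 0: 1 marking
depth 1: 2 markings reached so far
depth 2: 3 markings reached so far
depth 3: 4 markings reached so far
depth 4: 5 markings reached so far
target is not among the 5 markings reachable within 4 steps

NO — not reachable within 4 firings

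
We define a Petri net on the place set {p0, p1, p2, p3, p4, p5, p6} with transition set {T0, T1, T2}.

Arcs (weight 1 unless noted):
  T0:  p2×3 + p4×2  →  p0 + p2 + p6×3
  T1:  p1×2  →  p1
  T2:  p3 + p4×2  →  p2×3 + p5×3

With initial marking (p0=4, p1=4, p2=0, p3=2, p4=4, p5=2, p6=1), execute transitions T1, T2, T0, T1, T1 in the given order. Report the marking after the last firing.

(p0=5, p1=1, p2=1, p3=1, p4=0, p5=5, p6=4)

step 1: fire T1:  (p0=4, p1=4, p2=0, p3=2, p4=4, p5=2, p6=1) → (p0=4, p1=3, p2=0, p3=2, p4=4, p5=2, p6=1)
step 2: fire T2:  (p0=4, p1=3, p2=0, p3=2, p4=4, p5=2, p6=1) → (p0=4, p1=3, p2=3, p3=1, p4=2, p5=5, p6=1)
step 3: fire T0:  (p0=4, p1=3, p2=3, p3=1, p4=2, p5=5, p6=1) → (p0=5, p1=3, p2=1, p3=1, p4=0, p5=5, p6=4)
step 4: fire T1:  (p0=5, p1=3, p2=1, p3=1, p4=0, p5=5, p6=4) → (p0=5, p1=2, p2=1, p3=1, p4=0, p5=5, p6=4)
step 5: fire T1:  (p0=5, p1=2, p2=1, p3=1, p4=0, p5=5, p6=4) → (p0=5, p1=1, p2=1, p3=1, p4=0, p5=5, p6=4)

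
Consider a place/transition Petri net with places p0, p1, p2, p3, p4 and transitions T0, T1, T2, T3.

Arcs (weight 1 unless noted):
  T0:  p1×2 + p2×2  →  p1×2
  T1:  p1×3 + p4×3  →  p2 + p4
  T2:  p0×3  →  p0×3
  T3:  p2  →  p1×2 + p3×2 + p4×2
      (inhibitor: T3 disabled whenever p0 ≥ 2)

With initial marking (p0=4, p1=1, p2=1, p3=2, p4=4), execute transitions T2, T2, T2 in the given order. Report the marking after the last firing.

(p0=4, p1=1, p2=1, p3=2, p4=4)

step 1: fire T2:  (p0=4, p1=1, p2=1, p3=2, p4=4) → (p0=4, p1=1, p2=1, p3=2, p4=4)
step 2: fire T2:  (p0=4, p1=1, p2=1, p3=2, p4=4) → (p0=4, p1=1, p2=1, p3=2, p4=4)
step 3: fire T2:  (p0=4, p1=1, p2=1, p3=2, p4=4) → (p0=4, p1=1, p2=1, p3=2, p4=4)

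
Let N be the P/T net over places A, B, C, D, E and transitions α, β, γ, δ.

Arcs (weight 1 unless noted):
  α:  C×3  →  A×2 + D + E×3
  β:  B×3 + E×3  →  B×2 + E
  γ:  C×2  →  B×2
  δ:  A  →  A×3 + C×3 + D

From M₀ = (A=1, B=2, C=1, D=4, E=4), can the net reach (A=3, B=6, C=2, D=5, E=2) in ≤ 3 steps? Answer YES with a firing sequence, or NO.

depth 0: 1 marking
depth 1: 2 markings reached so far
depth 2: 5 markings reached so far
depth 3: 10 markings reached so far
target is not among the 10 markings reachable within 3 steps

NO — not reachable within 3 firings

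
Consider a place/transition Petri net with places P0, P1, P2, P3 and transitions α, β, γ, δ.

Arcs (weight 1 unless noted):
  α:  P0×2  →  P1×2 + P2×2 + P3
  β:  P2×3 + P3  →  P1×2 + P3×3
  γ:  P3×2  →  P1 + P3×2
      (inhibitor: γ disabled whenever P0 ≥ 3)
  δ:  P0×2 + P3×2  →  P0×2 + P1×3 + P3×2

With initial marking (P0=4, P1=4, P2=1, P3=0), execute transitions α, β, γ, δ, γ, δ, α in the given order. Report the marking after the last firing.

step 1: fire α:  (P0=4, P1=4, P2=1, P3=0) → (P0=2, P1=6, P2=3, P3=1)
step 2: fire β:  (P0=2, P1=6, P2=3, P3=1) → (P0=2, P1=8, P2=0, P3=3)
step 3: fire γ:  (P0=2, P1=8, P2=0, P3=3) → (P0=2, P1=9, P2=0, P3=3)
step 4: fire δ:  (P0=2, P1=9, P2=0, P3=3) → (P0=2, P1=12, P2=0, P3=3)
step 5: fire γ:  (P0=2, P1=12, P2=0, P3=3) → (P0=2, P1=13, P2=0, P3=3)
step 6: fire δ:  (P0=2, P1=13, P2=0, P3=3) → (P0=2, P1=16, P2=0, P3=3)
step 7: fire α:  (P0=2, P1=16, P2=0, P3=3) → (P0=0, P1=18, P2=2, P3=4)

(P0=0, P1=18, P2=2, P3=4)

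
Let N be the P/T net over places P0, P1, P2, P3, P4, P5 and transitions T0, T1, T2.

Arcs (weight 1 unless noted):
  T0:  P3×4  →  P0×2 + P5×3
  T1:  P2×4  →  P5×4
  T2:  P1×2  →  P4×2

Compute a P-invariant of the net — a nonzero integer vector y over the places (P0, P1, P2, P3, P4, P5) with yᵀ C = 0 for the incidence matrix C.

y = (P0:2, P1:0, P2:0, P3:1, P4:0, P5:0)

Incidence matrix C (rows=places, cols=transitions):
       T0   T1   T2
   P0   2    0    0
   P1   0    0   -2
   P2   0   -4    0
   P3  -4    0    0
   P4   0    0    2
   P5   3    4    0

Candidate y = [2, 0, 0, 1, 0, 0]; check y·C column-wise:
  col T0: 2·2 + 1·-4 + 0·3 = 0
  col T1: 2·0 + 0·-4 + 1·0 + 0·4 = 0
  col T2: 2·0 + 0·-2 + 1·0 + 0·2 = 0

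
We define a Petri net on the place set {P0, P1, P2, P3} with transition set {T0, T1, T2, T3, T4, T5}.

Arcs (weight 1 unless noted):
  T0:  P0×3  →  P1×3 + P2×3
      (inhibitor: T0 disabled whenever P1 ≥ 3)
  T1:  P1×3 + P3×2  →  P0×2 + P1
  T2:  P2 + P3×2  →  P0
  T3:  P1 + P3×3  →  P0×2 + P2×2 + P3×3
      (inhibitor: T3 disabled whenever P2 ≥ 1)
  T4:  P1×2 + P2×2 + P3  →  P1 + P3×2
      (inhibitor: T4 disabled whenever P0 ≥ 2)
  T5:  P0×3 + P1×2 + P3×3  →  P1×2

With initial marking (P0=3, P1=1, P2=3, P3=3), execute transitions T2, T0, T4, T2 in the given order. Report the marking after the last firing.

step 1: fire T2:  (P0=3, P1=1, P2=3, P3=3) → (P0=4, P1=1, P2=2, P3=1)
step 2: fire T0:  (P0=4, P1=1, P2=2, P3=1) → (P0=1, P1=4, P2=5, P3=1)
step 3: fire T4:  (P0=1, P1=4, P2=5, P3=1) → (P0=1, P1=3, P2=3, P3=2)
step 4: fire T2:  (P0=1, P1=3, P2=3, P3=2) → (P0=2, P1=3, P2=2, P3=0)

(P0=2, P1=3, P2=2, P3=0)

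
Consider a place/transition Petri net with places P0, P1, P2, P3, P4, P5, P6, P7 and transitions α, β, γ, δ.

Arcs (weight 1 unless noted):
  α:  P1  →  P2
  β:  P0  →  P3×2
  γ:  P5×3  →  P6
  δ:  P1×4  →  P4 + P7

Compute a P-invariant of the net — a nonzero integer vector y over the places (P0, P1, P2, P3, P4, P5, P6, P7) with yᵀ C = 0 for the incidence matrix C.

y = (P0:2, P1:0, P2:0, P3:1, P4:0, P5:0, P6:0, P7:0)

Incidence matrix C (rows=places, cols=transitions):
        α    β    γ    δ
   P0   0   -1    0    0
   P1  -1    0    0   -4
   P2   1    0    0    0
   P3   0    2    0    0
   P4   0    0    0    1
   P5   0    0   -3    0
   P6   0    0    1    0
   P7   0    0    0    1

Candidate y = [2, 0, 0, 1, 0, 0, 0, 0]; check y·C column-wise:
  col α: 2·0 + 0·-1 + 0·1 + 1·0 = 0
  col β: 2·-1 + 1·2 = 0
  col γ: 2·0 + 1·0 + 0·-3 + 0·1 = 0
  col δ: 2·0 + 0·-4 + 1·0 + 0·1 + 0·1 = 0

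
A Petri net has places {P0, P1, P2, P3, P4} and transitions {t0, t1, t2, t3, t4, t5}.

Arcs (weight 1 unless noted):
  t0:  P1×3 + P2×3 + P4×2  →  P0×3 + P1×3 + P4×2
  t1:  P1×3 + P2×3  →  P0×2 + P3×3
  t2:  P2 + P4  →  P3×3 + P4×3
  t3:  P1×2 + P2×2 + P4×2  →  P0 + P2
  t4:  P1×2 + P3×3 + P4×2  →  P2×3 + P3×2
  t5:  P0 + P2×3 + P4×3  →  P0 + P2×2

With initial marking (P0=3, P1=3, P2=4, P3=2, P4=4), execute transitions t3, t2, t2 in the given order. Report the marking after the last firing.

(P0=4, P1=1, P2=1, P3=8, P4=6)

step 1: fire t3:  (P0=3, P1=3, P2=4, P3=2, P4=4) → (P0=4, P1=1, P2=3, P3=2, P4=2)
step 2: fire t2:  (P0=4, P1=1, P2=3, P3=2, P4=2) → (P0=4, P1=1, P2=2, P3=5, P4=4)
step 3: fire t2:  (P0=4, P1=1, P2=2, P3=5, P4=4) → (P0=4, P1=1, P2=1, P3=8, P4=6)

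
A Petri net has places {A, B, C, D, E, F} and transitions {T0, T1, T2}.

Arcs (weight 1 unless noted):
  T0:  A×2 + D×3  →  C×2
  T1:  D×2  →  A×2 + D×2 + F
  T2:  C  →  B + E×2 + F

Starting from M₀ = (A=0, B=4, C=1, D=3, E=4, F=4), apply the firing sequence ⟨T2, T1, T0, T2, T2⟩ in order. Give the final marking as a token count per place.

step 1: fire T2:  (A=0, B=4, C=1, D=3, E=4, F=4) → (A=0, B=5, C=0, D=3, E=6, F=5)
step 2: fire T1:  (A=0, B=5, C=0, D=3, E=6, F=5) → (A=2, B=5, C=0, D=3, E=6, F=6)
step 3: fire T0:  (A=2, B=5, C=0, D=3, E=6, F=6) → (A=0, B=5, C=2, D=0, E=6, F=6)
step 4: fire T2:  (A=0, B=5, C=2, D=0, E=6, F=6) → (A=0, B=6, C=1, D=0, E=8, F=7)
step 5: fire T2:  (A=0, B=6, C=1, D=0, E=8, F=7) → (A=0, B=7, C=0, D=0, E=10, F=8)

(A=0, B=7, C=0, D=0, E=10, F=8)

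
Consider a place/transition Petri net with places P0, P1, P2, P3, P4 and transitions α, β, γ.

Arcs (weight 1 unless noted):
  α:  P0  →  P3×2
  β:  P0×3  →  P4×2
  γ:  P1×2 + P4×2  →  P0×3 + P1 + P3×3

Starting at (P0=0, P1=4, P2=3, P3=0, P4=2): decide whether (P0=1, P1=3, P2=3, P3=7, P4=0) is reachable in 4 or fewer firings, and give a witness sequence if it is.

YES — reachable via ⟨γ, α, α⟩ (3 firings)

step 1: fire γ:  (P0=0, P1=4, P2=3, P3=0, P4=2) → (P0=3, P1=3, P2=3, P3=3, P4=0)
step 2: fire α:  (P0=3, P1=3, P2=3, P3=3, P4=0) → (P0=2, P1=3, P2=3, P3=5, P4=0)
step 3: fire α:  (P0=2, P1=3, P2=3, P3=5, P4=0) → (P0=1, P1=3, P2=3, P3=7, P4=0)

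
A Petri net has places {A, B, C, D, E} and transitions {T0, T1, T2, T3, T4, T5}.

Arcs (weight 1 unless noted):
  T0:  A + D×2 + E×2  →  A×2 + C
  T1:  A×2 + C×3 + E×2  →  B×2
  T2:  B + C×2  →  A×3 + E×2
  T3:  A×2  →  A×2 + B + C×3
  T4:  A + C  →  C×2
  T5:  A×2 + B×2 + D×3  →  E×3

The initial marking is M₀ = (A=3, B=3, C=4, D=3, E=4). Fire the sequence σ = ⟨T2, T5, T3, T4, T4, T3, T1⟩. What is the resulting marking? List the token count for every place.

(A=0, B=4, C=7, D=0, E=7)

step 1: fire T2:  (A=3, B=3, C=4, D=3, E=4) → (A=6, B=2, C=2, D=3, E=6)
step 2: fire T5:  (A=6, B=2, C=2, D=3, E=6) → (A=4, B=0, C=2, D=0, E=9)
step 3: fire T3:  (A=4, B=0, C=2, D=0, E=9) → (A=4, B=1, C=5, D=0, E=9)
step 4: fire T4:  (A=4, B=1, C=5, D=0, E=9) → (A=3, B=1, C=6, D=0, E=9)
step 5: fire T4:  (A=3, B=1, C=6, D=0, E=9) → (A=2, B=1, C=7, D=0, E=9)
step 6: fire T3:  (A=2, B=1, C=7, D=0, E=9) → (A=2, B=2, C=10, D=0, E=9)
step 7: fire T1:  (A=2, B=2, C=10, D=0, E=9) → (A=0, B=4, C=7, D=0, E=7)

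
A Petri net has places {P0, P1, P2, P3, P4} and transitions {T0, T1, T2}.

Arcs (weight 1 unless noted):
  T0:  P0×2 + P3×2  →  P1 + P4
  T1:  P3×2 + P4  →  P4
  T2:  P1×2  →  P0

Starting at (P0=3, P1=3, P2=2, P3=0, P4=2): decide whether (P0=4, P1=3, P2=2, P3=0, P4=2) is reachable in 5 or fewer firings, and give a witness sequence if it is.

depth 0: 1 marking
depth 1: 2 markings reached so far
depth 2: 2 markings reached so far
(frontier empty at depth 2; search complete)
target is not among the 2 markings reachable within 5 steps

NO — not reachable within 5 firings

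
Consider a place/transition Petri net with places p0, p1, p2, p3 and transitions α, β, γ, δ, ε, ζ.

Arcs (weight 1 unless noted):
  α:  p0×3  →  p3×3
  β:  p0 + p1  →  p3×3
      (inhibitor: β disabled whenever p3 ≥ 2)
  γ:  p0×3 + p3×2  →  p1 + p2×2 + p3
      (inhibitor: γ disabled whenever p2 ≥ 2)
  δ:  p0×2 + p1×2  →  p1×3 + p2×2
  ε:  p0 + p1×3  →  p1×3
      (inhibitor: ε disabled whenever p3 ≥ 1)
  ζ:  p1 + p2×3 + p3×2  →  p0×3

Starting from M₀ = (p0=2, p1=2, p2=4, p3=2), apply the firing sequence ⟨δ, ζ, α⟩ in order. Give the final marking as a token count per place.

step 1: fire δ:  (p0=2, p1=2, p2=4, p3=2) → (p0=0, p1=3, p2=6, p3=2)
step 2: fire ζ:  (p0=0, p1=3, p2=6, p3=2) → (p0=3, p1=2, p2=3, p3=0)
step 3: fire α:  (p0=3, p1=2, p2=3, p3=0) → (p0=0, p1=2, p2=3, p3=3)

(p0=0, p1=2, p2=3, p3=3)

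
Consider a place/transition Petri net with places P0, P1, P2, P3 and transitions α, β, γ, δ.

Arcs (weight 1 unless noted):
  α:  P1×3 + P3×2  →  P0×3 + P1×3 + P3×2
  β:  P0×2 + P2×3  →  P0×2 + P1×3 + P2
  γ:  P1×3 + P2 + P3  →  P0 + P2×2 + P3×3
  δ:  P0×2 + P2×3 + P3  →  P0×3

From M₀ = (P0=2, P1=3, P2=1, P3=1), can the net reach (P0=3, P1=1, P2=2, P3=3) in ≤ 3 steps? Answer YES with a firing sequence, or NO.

depth 0: 1 marking
depth 1: 2 markings reached so far
depth 2: 2 markings reached so far
(frontier empty at depth 2; search complete)
target is not among the 2 markings reachable within 3 steps

NO — not reachable within 3 firings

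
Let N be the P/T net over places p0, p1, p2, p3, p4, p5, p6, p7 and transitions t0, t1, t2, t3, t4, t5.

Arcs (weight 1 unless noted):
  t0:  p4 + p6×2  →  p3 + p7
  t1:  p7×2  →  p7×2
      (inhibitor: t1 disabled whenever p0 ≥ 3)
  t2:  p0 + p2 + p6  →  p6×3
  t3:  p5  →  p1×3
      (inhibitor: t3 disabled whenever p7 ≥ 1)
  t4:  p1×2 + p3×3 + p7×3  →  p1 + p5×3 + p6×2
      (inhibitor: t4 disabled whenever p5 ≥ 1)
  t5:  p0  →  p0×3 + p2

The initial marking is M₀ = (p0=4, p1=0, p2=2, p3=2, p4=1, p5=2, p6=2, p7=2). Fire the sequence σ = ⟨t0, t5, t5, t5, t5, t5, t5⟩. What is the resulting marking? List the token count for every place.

step 1: fire t0:  (p0=4, p1=0, p2=2, p3=2, p4=1, p5=2, p6=2, p7=2) → (p0=4, p1=0, p2=2, p3=3, p4=0, p5=2, p6=0, p7=3)
step 2: fire t5:  (p0=4, p1=0, p2=2, p3=3, p4=0, p5=2, p6=0, p7=3) → (p0=6, p1=0, p2=3, p3=3, p4=0, p5=2, p6=0, p7=3)
step 3: fire t5:  (p0=6, p1=0, p2=3, p3=3, p4=0, p5=2, p6=0, p7=3) → (p0=8, p1=0, p2=4, p3=3, p4=0, p5=2, p6=0, p7=3)
step 4: fire t5:  (p0=8, p1=0, p2=4, p3=3, p4=0, p5=2, p6=0, p7=3) → (p0=10, p1=0, p2=5, p3=3, p4=0, p5=2, p6=0, p7=3)
step 5: fire t5:  (p0=10, p1=0, p2=5, p3=3, p4=0, p5=2, p6=0, p7=3) → (p0=12, p1=0, p2=6, p3=3, p4=0, p5=2, p6=0, p7=3)
step 6: fire t5:  (p0=12, p1=0, p2=6, p3=3, p4=0, p5=2, p6=0, p7=3) → (p0=14, p1=0, p2=7, p3=3, p4=0, p5=2, p6=0, p7=3)
step 7: fire t5:  (p0=14, p1=0, p2=7, p3=3, p4=0, p5=2, p6=0, p7=3) → (p0=16, p1=0, p2=8, p3=3, p4=0, p5=2, p6=0, p7=3)

(p0=16, p1=0, p2=8, p3=3, p4=0, p5=2, p6=0, p7=3)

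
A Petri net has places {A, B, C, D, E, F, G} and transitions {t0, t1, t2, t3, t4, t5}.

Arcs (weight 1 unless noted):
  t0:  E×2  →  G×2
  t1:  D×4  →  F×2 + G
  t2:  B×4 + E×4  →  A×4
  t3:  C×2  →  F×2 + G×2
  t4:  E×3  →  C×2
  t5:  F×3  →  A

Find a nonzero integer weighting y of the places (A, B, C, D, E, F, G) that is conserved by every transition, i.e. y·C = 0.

y = (A:3, B:1, C:3, D:1, E:2, F:1, G:2)

Incidence matrix C (rows=places, cols=transitions):
       t0   t1   t2   t3   t4   t5
    A   0    0    4    0    0    1
    B   0    0   -4    0    0    0
    C   0    0    0   -2    2    0
    D   0   -4    0    0    0    0
    E  -2    0   -4    0   -3    0
    F   0    2    0    2    0   -3
    G   2    1    0    2    0    0

Candidate y = [3, 1, 3, 1, 2, 1, 2]; check y·C column-wise:
  col t0: 3·0 + 1·0 + 3·0 + 1·0 + 2·-2 + 1·0 + 2·2 = 0
  col t1: 3·0 + 1·0 + 3·0 + 1·-4 + 2·0 + 1·2 + 2·1 = 0
  col t2: 3·4 + 1·-4 + 3·0 + 1·0 + 2·-4 + 1·0 + 2·0 = 0
  col t3: 3·0 + 1·0 + 3·-2 + 1·0 + 2·0 + 1·2 + 2·2 = 0
  col t4: 3·0 + 1·0 + 3·2 + 1·0 + 2·-3 + 1·0 + 2·0 = 0
  col t5: 3·1 + 1·0 + 3·0 + 1·0 + 2·0 + 1·-3 + 2·0 = 0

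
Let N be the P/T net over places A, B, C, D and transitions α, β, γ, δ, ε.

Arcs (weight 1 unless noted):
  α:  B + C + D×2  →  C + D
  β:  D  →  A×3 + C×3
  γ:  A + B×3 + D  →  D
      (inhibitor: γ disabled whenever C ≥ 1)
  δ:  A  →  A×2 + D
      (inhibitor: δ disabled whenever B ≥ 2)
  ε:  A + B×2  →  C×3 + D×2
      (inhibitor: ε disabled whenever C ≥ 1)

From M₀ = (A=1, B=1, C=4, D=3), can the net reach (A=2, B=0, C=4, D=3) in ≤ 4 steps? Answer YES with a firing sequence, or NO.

YES — reachable via ⟨α, δ⟩ (2 firings)

step 1: fire α:  (A=1, B=1, C=4, D=3) → (A=1, B=0, C=4, D=2)
step 2: fire δ:  (A=1, B=0, C=4, D=2) → (A=2, B=0, C=4, D=3)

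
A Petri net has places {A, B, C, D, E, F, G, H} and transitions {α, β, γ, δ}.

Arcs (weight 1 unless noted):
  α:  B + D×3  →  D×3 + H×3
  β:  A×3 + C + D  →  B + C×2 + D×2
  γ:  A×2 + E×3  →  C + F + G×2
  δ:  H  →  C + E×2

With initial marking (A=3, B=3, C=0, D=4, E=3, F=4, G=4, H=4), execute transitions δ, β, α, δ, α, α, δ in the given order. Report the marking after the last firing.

(A=0, B=1, C=4, D=5, E=9, F=4, G=4, H=10)

step 1: fire δ:  (A=3, B=3, C=0, D=4, E=3, F=4, G=4, H=4) → (A=3, B=3, C=1, D=4, E=5, F=4, G=4, H=3)
step 2: fire β:  (A=3, B=3, C=1, D=4, E=5, F=4, G=4, H=3) → (A=0, B=4, C=2, D=5, E=5, F=4, G=4, H=3)
step 3: fire α:  (A=0, B=4, C=2, D=5, E=5, F=4, G=4, H=3) → (A=0, B=3, C=2, D=5, E=5, F=4, G=4, H=6)
step 4: fire δ:  (A=0, B=3, C=2, D=5, E=5, F=4, G=4, H=6) → (A=0, B=3, C=3, D=5, E=7, F=4, G=4, H=5)
step 5: fire α:  (A=0, B=3, C=3, D=5, E=7, F=4, G=4, H=5) → (A=0, B=2, C=3, D=5, E=7, F=4, G=4, H=8)
step 6: fire α:  (A=0, B=2, C=3, D=5, E=7, F=4, G=4, H=8) → (A=0, B=1, C=3, D=5, E=7, F=4, G=4, H=11)
step 7: fire δ:  (A=0, B=1, C=3, D=5, E=7, F=4, G=4, H=11) → (A=0, B=1, C=4, D=5, E=9, F=4, G=4, H=10)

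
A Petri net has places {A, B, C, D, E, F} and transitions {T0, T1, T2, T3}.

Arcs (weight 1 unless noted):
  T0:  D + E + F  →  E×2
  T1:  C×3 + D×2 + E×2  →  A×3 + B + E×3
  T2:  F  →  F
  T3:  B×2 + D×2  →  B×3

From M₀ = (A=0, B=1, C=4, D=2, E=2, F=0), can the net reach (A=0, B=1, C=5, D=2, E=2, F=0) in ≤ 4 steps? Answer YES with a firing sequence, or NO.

depth 0: 1 marking
depth 1: 2 markings reached so far
depth 2: 2 markings reached so far
(frontier empty at depth 2; search complete)
target is not among the 2 markings reachable within 4 steps

NO — not reachable within 4 firings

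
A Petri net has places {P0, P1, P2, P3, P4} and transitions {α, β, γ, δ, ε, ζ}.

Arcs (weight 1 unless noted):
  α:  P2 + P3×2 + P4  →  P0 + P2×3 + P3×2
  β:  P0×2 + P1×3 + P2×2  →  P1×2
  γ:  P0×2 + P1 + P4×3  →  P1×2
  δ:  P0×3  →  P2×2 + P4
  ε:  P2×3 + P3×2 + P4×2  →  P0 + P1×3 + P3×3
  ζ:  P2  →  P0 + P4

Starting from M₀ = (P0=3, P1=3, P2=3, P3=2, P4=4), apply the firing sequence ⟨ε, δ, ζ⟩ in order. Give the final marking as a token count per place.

(P0=2, P1=6, P2=1, P3=3, P4=4)

step 1: fire ε:  (P0=3, P1=3, P2=3, P3=2, P4=4) → (P0=4, P1=6, P2=0, P3=3, P4=2)
step 2: fire δ:  (P0=4, P1=6, P2=0, P3=3, P4=2) → (P0=1, P1=6, P2=2, P3=3, P4=3)
step 3: fire ζ:  (P0=1, P1=6, P2=2, P3=3, P4=3) → (P0=2, P1=6, P2=1, P3=3, P4=4)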